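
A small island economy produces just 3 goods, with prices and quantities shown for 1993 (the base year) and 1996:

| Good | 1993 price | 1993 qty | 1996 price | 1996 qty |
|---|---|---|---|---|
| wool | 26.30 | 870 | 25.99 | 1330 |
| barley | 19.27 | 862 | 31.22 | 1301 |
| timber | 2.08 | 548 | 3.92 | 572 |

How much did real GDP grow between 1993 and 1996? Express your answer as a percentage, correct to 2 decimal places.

Real GDP 1993 = Nominal GDP 1993 = 26.30·870 + 19.27·862 + 2.08·548 = 40631.58.
Real GDP 1996 (at 1993 prices) = 26.30·1330 + 19.27·1301 + 2.08·572 = 61239.03.
Real growth = 61239.03/40631.58 − 1 = 0.5072.

50.72%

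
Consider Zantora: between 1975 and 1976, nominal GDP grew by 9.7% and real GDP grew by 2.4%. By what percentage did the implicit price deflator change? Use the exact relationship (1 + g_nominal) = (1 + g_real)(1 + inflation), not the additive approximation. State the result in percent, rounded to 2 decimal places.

7.13%

(1 + g_nom) = (1 + g_real)(1 + π), so π = 1.0970 / 1.0240 − 1 = 0.07129.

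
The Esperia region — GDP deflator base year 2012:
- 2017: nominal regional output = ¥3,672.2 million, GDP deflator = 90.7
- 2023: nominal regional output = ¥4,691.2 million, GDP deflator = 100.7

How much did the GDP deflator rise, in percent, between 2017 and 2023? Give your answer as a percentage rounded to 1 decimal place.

Price-level change = 100.7 / 90.7 − 1 = 0.1103.

11.0%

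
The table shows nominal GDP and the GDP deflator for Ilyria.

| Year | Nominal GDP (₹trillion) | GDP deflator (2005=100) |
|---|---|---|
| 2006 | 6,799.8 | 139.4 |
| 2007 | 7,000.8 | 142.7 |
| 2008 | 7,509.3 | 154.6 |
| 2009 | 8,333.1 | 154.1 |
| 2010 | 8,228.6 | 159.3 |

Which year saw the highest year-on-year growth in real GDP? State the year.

2007: real = 7000.8/1.427 = 4905.96; growth vs 2006 (4877.91) = 0.58%.
2008: real = 7509.3/1.546 = 4857.24; growth vs 2007 (4905.96) = -0.99%.
2009: real = 8333.1/1.541 = 5407.59; growth vs 2008 (4857.24) = 11.33%.
2010: real = 8228.6/1.593 = 5165.47; growth vs 2009 (5407.59) = -4.48%.

2009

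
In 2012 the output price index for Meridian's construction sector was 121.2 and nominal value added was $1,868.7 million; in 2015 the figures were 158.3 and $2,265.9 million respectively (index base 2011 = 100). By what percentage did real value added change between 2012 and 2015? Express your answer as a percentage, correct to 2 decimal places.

Deflate each year: 2012 → 1868.7/1.212 = 1541.83; 2015 → 2265.9/1.583 = 1431.40.
So real value added changed by 1431.40/1541.83 − 1 = -0.0716, i.e. -7.16%.

-7.16%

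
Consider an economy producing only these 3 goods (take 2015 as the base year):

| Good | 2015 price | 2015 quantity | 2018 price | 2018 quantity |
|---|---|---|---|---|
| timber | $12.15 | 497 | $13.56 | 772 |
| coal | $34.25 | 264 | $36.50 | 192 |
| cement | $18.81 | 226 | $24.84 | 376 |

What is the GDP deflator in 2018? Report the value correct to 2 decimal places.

116.45

Nominal GDP 2018 = 13.56·772 + 36.50·192 + 24.84·376 = 26816.16.
Real GDP 2018 (at 2015 prices) = 12.15·772 + 34.25·192 + 18.81·376 = 23028.36.
Deflator = Nominal/Real × 100 = 26816.16/23028.36 × 100 = 116.448.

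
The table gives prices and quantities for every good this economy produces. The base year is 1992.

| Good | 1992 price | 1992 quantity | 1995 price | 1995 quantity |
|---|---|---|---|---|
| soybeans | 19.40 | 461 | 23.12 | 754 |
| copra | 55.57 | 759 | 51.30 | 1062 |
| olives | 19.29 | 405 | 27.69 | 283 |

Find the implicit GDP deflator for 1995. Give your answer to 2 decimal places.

100.82

Nominal GDP 1995 = 23.12·754 + 51.30·1062 + 27.69·283 = 79749.35.
Real GDP 1995 (at 1992 prices) = 19.40·754 + 55.57·1062 + 19.29·283 = 79102.01.
Deflator = Nominal/Real × 100 = 79749.35/79102.01 × 100 = 100.818.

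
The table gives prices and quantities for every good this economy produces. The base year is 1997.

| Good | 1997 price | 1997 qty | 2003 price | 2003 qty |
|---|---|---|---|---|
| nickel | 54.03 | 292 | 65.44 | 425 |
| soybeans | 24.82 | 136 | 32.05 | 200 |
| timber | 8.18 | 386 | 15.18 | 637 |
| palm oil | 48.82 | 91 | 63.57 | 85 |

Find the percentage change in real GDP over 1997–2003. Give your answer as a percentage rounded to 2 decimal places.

Real GDP 1997 = Nominal GDP 1997 = 54.03·292 + 24.82·136 + 8.18·386 + 48.82·91 = 26752.38.
Real GDP 2003 (at 1997 prices) = 54.03·425 + 24.82·200 + 8.18·637 + 48.82·85 = 37287.11.
Real growth = 37287.11/26752.38 − 1 = 0.3938.

39.38%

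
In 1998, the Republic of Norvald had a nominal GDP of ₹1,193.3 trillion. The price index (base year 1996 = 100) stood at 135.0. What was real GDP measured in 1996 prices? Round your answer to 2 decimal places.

₹883.93 trillion

Real GDP = Nominal / (price index/100) = 1193.3 / 1.350 = 883.93.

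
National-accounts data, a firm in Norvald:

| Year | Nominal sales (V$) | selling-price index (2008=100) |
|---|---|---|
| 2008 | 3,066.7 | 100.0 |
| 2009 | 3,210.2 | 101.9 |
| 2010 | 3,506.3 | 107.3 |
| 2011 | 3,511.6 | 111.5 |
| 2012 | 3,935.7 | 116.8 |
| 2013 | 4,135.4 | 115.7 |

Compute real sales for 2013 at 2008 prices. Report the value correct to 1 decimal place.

V$3,574.2

Real sales 2013 = 4135.4 / 1.157 = 3574.24.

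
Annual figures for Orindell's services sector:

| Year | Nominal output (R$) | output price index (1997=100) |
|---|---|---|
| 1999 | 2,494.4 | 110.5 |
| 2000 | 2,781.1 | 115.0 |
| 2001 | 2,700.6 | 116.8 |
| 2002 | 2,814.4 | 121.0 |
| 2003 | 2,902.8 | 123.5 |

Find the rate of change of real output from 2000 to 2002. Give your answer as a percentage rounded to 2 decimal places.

-3.82%

Real output 2000 = 2781.1/1.150 = 2418.35.
Real output 2002 = 2814.4/1.210 = 2325.95.
Change = 2325.95/2418.35 − 1 = -0.0382.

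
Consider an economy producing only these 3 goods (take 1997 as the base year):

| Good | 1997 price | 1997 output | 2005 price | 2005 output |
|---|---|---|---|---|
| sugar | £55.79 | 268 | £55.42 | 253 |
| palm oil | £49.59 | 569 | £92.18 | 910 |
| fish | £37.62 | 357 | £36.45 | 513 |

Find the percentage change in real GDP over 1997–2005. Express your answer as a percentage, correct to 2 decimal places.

Real GDP 1997 = Nominal GDP 1997 = 55.79·268 + 49.59·569 + 37.62·357 = 56598.77.
Real GDP 2005 (at 1997 prices) = 55.79·253 + 49.59·910 + 37.62·513 = 78540.83.
Real growth = 78540.83/56598.77 − 1 = 0.3877.

38.77%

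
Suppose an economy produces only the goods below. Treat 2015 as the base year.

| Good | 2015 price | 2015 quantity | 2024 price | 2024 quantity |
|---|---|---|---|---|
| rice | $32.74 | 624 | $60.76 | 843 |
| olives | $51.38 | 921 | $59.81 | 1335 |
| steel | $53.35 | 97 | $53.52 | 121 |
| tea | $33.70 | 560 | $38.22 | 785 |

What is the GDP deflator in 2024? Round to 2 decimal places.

Nominal GDP 2024 = 60.76·843 + 59.81·1335 + 53.52·121 + 38.22·785 = 167545.65.
Real GDP 2024 (at 2015 prices) = 32.74·843 + 51.38·1335 + 53.35·121 + 33.70·785 = 129101.97.
Deflator = Nominal/Real × 100 = 167545.65/129101.97 × 100 = 129.778.

129.78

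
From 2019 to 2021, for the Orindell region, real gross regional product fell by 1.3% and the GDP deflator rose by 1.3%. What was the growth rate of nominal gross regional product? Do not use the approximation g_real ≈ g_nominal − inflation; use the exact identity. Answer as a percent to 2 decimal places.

-0.02%

(1 + g_nom) = (1 + g_real)(1 + π) = 0.9870 × 1.0130 = 0.99983.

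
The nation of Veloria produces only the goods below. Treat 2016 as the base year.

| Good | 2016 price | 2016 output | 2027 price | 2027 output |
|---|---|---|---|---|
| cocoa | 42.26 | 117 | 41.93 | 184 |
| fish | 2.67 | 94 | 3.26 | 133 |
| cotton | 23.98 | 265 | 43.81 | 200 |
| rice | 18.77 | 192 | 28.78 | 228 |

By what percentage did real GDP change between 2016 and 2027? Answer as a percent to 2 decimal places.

Real GDP 2016 = Nominal GDP 2016 = 42.26·117 + 2.67·94 + 23.98·265 + 18.77·192 = 15153.94.
Real GDP 2027 (at 2016 prices) = 42.26·184 + 2.67·133 + 23.98·200 + 18.77·228 = 17206.51.
Real growth = 17206.51/15153.94 − 1 = 0.1354.

13.54%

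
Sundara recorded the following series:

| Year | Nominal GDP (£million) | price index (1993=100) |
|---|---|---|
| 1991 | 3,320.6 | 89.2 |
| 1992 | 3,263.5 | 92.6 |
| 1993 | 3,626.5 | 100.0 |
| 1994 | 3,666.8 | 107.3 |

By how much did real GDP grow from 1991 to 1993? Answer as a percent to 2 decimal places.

Real GDP 1991 = 3320.6/0.892 = 3722.65.
Real GDP 1993 = 3626.5/1.000 = 3626.50.
Change = 3626.50/3722.65 − 1 = -0.0258.

-2.58%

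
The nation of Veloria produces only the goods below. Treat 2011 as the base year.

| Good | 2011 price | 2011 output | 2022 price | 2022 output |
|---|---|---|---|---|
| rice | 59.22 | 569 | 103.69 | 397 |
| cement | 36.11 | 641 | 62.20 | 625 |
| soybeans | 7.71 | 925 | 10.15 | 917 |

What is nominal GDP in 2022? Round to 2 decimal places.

Nominal GDP 2022 = Σ (p_2022 × q_2022) = 103.69·397 + 62.20·625 + 10.15·917 = 89347.48.

89347.48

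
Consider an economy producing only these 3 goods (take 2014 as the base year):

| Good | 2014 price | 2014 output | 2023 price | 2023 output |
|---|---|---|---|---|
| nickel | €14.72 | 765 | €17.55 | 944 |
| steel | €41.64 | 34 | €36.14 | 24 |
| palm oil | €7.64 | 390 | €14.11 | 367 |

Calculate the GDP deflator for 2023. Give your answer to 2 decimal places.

Nominal GDP 2023 = 17.55·944 + 36.14·24 + 14.11·367 = 22612.93.
Real GDP 2023 (at 2014 prices) = 14.72·944 + 41.64·24 + 7.64·367 = 17698.92.
Deflator = Nominal/Real × 100 = 22612.93/17698.92 × 100 = 127.764.

127.76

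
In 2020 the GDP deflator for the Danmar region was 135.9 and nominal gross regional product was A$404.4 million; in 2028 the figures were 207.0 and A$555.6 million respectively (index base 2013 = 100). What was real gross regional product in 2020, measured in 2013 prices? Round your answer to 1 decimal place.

A$297.6 million

Real gross regional product = Nominal / (GDP deflator/100) = 404.4 / 1.359 = 297.57.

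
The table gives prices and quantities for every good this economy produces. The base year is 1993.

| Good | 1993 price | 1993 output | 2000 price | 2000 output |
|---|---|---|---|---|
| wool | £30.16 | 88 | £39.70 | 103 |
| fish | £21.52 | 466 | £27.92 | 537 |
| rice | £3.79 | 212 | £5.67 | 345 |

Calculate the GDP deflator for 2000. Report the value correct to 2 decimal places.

Nominal GDP 2000 = 39.70·103 + 27.92·537 + 5.67·345 = 21038.29.
Real GDP 2000 (at 1993 prices) = 30.16·103 + 21.52·537 + 3.79·345 = 15970.27.
Deflator = Nominal/Real × 100 = 21038.29/15970.27 × 100 = 131.734.

131.73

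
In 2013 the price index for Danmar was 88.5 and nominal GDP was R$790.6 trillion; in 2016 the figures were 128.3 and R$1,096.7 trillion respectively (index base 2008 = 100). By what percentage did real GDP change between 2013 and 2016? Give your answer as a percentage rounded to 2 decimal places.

-4.31%

Real GDP 2013 = 790.6 / 0.885 = 893.33.
Real GDP 2016 = 1096.7 / 1.283 = 854.79.
Real growth = 854.79 / 893.33 − 1 = -0.0431.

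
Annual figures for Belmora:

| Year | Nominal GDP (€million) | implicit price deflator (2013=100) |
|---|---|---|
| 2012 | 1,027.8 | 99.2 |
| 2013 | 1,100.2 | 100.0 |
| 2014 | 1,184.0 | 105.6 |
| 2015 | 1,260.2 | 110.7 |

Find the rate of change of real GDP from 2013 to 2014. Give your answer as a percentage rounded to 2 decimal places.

Real GDP 2013 = 1100.2/1.000 = 1100.20.
Real GDP 2014 = 1184.0/1.056 = 1121.21.
Change = 1121.21/1100.20 − 1 = 0.0191.

1.91%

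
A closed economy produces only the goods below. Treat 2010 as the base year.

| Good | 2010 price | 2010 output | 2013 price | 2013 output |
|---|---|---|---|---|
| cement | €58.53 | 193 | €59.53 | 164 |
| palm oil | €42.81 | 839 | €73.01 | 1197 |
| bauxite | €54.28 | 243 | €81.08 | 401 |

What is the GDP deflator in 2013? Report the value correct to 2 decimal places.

Nominal GDP 2013 = 59.53·164 + 73.01·1197 + 81.08·401 = 129668.97.
Real GDP 2013 (at 2010 prices) = 58.53·164 + 42.81·1197 + 54.28·401 = 82608.77.
Deflator = Nominal/Real × 100 = 129668.97/82608.77 × 100 = 156.968.

156.97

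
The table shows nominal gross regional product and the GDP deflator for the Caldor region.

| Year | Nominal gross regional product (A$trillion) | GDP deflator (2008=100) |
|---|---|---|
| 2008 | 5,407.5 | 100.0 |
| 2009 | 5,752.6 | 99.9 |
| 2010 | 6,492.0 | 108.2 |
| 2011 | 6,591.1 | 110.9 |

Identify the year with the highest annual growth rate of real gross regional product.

2009

2009: real = 5752.6/0.999 = 5758.36; growth vs 2008 (5407.50) = 6.49%.
2010: real = 6492.0/1.082 = 6000.00; growth vs 2009 (5758.36) = 4.20%.
2011: real = 6591.1/1.109 = 5943.28; growth vs 2010 (6000.00) = -0.95%.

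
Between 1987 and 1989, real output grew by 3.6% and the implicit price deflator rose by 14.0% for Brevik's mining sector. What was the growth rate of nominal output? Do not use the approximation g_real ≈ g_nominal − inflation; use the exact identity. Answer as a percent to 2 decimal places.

18.10%

(1 + g_nom) = (1 + g_real)(1 + π) = 1.0360 × 1.1400 = 1.18104.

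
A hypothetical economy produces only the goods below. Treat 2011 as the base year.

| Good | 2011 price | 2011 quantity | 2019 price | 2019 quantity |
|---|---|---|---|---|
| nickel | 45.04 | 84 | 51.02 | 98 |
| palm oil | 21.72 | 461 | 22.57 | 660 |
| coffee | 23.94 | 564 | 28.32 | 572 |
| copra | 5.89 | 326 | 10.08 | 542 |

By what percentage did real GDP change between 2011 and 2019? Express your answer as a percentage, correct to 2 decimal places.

21.96%

Real GDP 2011 = Nominal GDP 2011 = 45.04·84 + 21.72·461 + 23.94·564 + 5.89·326 = 29218.58.
Real GDP 2019 (at 2011 prices) = 45.04·98 + 21.72·660 + 23.94·572 + 5.89·542 = 35635.18.
Real growth = 35635.18/29218.58 − 1 = 0.2196.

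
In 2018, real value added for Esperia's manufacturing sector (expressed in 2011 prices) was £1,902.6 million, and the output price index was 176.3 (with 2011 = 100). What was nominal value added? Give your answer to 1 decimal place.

£3,354.3 million

Nominal value added = Real × (output price index/100) = 1902.6 × 1.763 = 3354.28.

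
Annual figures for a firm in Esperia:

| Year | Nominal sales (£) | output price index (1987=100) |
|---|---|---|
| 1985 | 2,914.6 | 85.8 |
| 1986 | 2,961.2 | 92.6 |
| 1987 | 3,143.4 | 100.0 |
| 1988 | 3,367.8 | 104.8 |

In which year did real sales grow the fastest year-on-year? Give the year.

1986: real = 2961.2/0.926 = 3197.84; growth vs 1985 (3396.97) = -5.86%.
1987: real = 3143.4/1.000 = 3143.40; growth vs 1986 (3197.84) = -1.70%.
1988: real = 3367.8/1.048 = 3213.55; growth vs 1987 (3143.40) = 2.23%.

1988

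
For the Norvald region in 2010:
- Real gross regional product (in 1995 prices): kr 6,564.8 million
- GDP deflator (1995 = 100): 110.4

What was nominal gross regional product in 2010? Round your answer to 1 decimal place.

Nominal gross regional product = Real × (GDP deflator/100) = 6564.8 × 1.104 = 7247.54.

kr 7,247.5 million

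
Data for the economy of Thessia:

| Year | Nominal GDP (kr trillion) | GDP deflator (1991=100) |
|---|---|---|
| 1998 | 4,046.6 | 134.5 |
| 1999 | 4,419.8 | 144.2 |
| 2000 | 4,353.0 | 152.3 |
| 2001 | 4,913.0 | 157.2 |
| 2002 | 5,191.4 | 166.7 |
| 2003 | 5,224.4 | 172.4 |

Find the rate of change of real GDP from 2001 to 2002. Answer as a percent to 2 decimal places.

Real GDP 2001 = 4913.0/1.572 = 3125.32.
Real GDP 2002 = 5191.4/1.667 = 3114.22.
Change = 3114.22/3125.32 − 1 = -0.0036.

-0.36%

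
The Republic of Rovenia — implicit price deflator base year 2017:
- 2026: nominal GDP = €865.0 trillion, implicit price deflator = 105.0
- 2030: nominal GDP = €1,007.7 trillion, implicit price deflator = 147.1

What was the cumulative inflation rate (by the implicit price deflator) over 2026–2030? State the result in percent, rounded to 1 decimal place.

Price-level change = 147.1 / 105.0 − 1 = 0.4010.

40.1%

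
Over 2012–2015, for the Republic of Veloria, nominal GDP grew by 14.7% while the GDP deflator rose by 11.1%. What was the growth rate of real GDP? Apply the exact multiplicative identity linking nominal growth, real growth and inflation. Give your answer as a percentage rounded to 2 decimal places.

(1 + g_nom) = (1 + g_real)(1 + π), so g_real = 1.1470 / 1.1110 − 1 = 0.03240.

3.24%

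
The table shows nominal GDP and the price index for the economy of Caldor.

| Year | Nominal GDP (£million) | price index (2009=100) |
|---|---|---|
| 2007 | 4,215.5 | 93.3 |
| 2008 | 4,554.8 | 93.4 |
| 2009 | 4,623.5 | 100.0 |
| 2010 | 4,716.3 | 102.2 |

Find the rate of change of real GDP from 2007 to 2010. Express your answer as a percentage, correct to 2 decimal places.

2.14%

Real GDP 2007 = 4215.5/0.933 = 4518.22.
Real GDP 2010 = 4716.3/1.022 = 4614.77.
Change = 4614.77/4518.22 − 1 = 0.0214.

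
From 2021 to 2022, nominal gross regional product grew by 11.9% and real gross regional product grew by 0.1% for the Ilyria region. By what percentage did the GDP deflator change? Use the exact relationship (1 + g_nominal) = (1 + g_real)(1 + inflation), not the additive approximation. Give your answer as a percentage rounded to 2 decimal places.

(1 + g_nom) = (1 + g_real)(1 + π), so π = 1.1190 / 1.0010 − 1 = 0.11788.

11.79%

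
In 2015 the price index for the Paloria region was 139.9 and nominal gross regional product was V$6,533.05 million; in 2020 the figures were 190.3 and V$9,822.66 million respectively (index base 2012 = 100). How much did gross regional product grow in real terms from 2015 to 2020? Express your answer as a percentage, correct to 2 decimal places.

10.53%

Deflate each year: 2015 → 6533.05/1.399 = 4669.80; 2020 → 9822.66/1.903 = 5161.67.
So real gross regional product changed by 5161.67/4669.80 − 1 = 0.1053, i.e. 10.53%.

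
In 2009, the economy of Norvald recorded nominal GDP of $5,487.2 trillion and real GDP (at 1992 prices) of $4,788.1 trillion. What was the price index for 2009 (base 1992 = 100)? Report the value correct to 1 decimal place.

114.6

price index = (Nominal / Real) × 100 = 5487.2 / 4788.1 × 100 = 114.60.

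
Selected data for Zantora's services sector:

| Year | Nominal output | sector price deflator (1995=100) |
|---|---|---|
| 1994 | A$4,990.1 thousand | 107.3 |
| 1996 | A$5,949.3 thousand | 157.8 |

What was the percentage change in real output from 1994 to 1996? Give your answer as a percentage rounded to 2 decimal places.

-18.93%

Real output 1994 = 4990.1 / 1.073 = 4650.61.
Real output 1996 = 5949.3 / 1.578 = 3770.15.
Real growth = 3770.15 / 4650.61 − 1 = -0.1893.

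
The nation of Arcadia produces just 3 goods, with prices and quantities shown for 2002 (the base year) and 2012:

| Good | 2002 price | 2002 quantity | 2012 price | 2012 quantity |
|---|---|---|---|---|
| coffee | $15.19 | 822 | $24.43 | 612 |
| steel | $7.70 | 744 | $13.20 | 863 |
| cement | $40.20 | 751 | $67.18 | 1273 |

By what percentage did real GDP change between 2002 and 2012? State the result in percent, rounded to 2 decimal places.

38.65%

Real GDP 2002 = Nominal GDP 2002 = 15.19·822 + 7.70·744 + 40.20·751 = 48405.18.
Real GDP 2012 (at 2002 prices) = 15.19·612 + 7.70·863 + 40.20·1273 = 67115.98.
Real growth = 67115.98/48405.18 − 1 = 0.3865.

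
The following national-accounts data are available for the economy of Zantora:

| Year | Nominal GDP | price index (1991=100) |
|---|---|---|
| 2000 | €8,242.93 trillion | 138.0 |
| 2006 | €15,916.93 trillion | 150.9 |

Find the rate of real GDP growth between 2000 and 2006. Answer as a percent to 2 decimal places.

76.59%

Deflate each year: 2000 → 8242.93/1.380 = 5973.14; 2006 → 15916.93/1.509 = 10548.00.
So real GDP changed by 10548.00/5973.14 − 1 = 0.7659, i.e. 76.59%.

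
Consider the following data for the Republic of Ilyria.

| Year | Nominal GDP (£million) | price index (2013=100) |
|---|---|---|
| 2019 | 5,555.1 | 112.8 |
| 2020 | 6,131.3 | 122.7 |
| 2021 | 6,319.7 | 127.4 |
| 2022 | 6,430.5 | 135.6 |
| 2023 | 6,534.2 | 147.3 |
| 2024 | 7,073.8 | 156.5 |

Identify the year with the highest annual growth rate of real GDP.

2020: real = 6131.3/1.227 = 4996.98; growth vs 2019 (4924.73) = 1.47%.
2021: real = 6319.7/1.274 = 4960.52; growth vs 2020 (4996.98) = -0.73%.
2022: real = 6430.5/1.356 = 4742.26; growth vs 2021 (4960.52) = -4.40%.
2023: real = 6534.2/1.473 = 4435.98; growth vs 2022 (4742.26) = -6.46%.
2024: real = 7073.8/1.565 = 4520.00; growth vs 2023 (4435.98) = 1.89%.

2024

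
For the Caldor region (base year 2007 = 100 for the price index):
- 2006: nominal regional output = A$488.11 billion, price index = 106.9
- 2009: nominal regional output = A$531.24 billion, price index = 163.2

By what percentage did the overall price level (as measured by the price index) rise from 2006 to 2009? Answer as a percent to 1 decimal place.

52.7%

Price-level change = 163.2 / 106.9 − 1 = 0.5267.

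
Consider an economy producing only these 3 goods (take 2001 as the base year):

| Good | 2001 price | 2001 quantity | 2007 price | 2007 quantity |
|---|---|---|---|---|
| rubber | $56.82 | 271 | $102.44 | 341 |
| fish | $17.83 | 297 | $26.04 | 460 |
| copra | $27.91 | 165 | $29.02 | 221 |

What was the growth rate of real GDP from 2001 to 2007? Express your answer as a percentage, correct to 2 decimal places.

33.39%

Real GDP 2001 = Nominal GDP 2001 = 56.82·271 + 17.83·297 + 27.91·165 = 25298.88.
Real GDP 2007 (at 2001 prices) = 56.82·341 + 17.83·460 + 27.91·221 = 33745.53.
Real growth = 33745.53/25298.88 − 1 = 0.3339.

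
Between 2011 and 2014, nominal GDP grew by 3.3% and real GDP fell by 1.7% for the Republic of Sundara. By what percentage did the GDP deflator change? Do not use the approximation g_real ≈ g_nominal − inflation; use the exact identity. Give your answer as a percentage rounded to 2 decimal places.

(1 + g_nom) = (1 + g_real)(1 + π), so π = 1.0330 / 0.9830 − 1 = 0.05086.

5.09%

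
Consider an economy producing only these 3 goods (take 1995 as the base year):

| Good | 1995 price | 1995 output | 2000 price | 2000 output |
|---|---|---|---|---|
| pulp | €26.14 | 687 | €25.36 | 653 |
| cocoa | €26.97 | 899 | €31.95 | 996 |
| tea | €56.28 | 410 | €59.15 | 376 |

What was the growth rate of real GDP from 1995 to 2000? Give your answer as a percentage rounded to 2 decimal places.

-0.29%

Real GDP 1995 = Nominal GDP 1995 = 26.14·687 + 26.97·899 + 56.28·410 = 65279.01.
Real GDP 2000 (at 1995 prices) = 26.14·653 + 26.97·996 + 56.28·376 = 65092.82.
Real growth = 65092.82/65279.01 − 1 = -0.0029.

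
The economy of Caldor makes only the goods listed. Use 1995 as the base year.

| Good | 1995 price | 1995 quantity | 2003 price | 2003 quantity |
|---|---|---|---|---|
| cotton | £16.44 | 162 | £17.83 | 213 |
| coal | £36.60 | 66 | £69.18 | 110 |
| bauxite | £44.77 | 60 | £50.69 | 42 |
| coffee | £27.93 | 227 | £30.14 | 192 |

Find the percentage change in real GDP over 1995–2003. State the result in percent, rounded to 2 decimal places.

4.72%

Real GDP 1995 = Nominal GDP 1995 = 16.44·162 + 36.60·66 + 44.77·60 + 27.93·227 = 14105.19.
Real GDP 2003 (at 1995 prices) = 16.44·213 + 36.60·110 + 44.77·42 + 27.93·192 = 14770.62.
Real growth = 14770.62/14105.19 − 1 = 0.0472.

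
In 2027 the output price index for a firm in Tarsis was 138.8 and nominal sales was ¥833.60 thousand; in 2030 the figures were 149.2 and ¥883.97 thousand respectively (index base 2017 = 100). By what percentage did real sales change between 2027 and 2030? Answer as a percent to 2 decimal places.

Deflate each year: 2027 → 833.60/1.388 = 600.58; 2030 → 883.97/1.492 = 592.47.
So real sales changed by 592.47/600.58 − 1 = -0.0135, i.e. -1.35%.

-1.35%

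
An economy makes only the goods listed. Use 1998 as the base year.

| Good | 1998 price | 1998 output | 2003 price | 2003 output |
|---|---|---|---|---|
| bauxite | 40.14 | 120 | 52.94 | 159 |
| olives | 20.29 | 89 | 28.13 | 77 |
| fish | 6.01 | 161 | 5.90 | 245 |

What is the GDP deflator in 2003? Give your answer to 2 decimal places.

Nominal GDP 2003 = 52.94·159 + 28.13·77 + 5.90·245 = 12028.97.
Real GDP 2003 (at 1998 prices) = 40.14·159 + 20.29·77 + 6.01·245 = 9417.04.
Deflator = Nominal/Real × 100 = 12028.97/9417.04 × 100 = 127.736.

127.74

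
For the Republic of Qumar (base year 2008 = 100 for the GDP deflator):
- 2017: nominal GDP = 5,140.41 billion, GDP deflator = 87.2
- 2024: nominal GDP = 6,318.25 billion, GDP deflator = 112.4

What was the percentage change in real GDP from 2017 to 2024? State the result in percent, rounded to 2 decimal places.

Deflate each year: 2017 → 5140.41/0.872 = 5894.97; 2024 → 6318.25/1.124 = 5621.22.
So real GDP changed by 5621.22/5894.97 − 1 = -0.0464, i.e. -4.64%.

-4.64%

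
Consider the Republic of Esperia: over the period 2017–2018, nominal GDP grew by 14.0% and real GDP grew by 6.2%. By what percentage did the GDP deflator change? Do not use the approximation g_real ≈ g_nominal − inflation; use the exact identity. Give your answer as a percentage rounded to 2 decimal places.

(1 + g_nom) = (1 + g_real)(1 + π), so π = 1.1400 / 1.0620 − 1 = 0.07345.

7.34%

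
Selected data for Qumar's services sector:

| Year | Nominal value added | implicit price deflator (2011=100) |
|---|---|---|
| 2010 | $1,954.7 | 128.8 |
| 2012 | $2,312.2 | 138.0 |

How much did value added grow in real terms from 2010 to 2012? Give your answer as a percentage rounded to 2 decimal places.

Real value added 2010 = 1954.7 / 1.288 = 1517.62.
Real value added 2012 = 2312.2 / 1.380 = 1675.51.
Real growth = 1675.51 / 1517.62 − 1 = 0.1040.

10.40%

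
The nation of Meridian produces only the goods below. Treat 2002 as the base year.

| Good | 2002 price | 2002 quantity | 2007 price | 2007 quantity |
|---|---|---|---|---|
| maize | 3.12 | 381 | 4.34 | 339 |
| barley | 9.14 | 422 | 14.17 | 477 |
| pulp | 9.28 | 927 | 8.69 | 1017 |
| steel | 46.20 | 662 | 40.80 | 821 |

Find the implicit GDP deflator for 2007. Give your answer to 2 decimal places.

95.79

Nominal GDP 2007 = 4.34·339 + 14.17·477 + 8.69·1017 + 40.80·821 = 50564.88.
Real GDP 2007 (at 2002 prices) = 3.12·339 + 9.14·477 + 9.28·1017 + 46.20·821 = 52785.42.
Deflator = Nominal/Real × 100 = 50564.88/52785.42 × 100 = 95.793.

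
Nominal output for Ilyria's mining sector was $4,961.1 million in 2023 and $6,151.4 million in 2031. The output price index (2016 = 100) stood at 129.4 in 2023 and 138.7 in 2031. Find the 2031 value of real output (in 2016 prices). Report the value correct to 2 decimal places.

$4,435.04 million

Real output = Nominal / (output price index/100) = 6151.4 / 1.387 = 4435.04.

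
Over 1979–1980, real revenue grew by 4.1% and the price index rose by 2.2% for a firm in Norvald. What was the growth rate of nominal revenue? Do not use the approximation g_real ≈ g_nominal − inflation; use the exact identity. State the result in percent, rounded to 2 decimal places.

6.39%

(1 + g_nom) = (1 + g_real)(1 + π) = 1.0410 × 1.0220 = 1.06390.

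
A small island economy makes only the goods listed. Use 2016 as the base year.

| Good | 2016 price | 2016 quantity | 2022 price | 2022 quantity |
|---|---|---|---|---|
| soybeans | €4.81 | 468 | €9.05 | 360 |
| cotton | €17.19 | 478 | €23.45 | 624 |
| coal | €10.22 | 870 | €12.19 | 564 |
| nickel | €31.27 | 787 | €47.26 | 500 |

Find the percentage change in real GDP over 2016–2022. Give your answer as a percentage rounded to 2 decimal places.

Real GDP 2016 = Nominal GDP 2016 = 4.81·468 + 17.19·478 + 10.22·870 + 31.27·787 = 43968.79.
Real GDP 2022 (at 2016 prices) = 4.81·360 + 17.19·624 + 10.22·564 + 31.27·500 = 33857.24.
Real growth = 33857.24/43968.79 − 1 = -0.2300.

-23.00%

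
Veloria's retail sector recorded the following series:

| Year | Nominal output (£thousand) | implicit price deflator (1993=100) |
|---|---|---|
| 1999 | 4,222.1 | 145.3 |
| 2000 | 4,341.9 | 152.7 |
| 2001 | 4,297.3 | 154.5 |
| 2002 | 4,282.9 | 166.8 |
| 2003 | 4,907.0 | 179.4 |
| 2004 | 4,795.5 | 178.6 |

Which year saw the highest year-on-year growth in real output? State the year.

2000: real = 4341.9/1.527 = 2843.42; growth vs 1999 (2905.78) = -2.15%.
2001: real = 4297.3/1.545 = 2781.42; growth vs 2000 (2843.42) = -2.18%.
2002: real = 4282.9/1.668 = 2567.69; growth vs 2001 (2781.42) = -7.68%.
2003: real = 4907.0/1.794 = 2735.23; growth vs 2002 (2567.69) = 6.52%.
2004: real = 4795.5/1.786 = 2685.05; growth vs 2003 (2735.23) = -1.83%.

2003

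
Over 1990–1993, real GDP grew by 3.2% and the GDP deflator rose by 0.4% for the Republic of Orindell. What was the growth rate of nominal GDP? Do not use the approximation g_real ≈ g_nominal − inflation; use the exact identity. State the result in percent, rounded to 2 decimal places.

(1 + g_nom) = (1 + g_real)(1 + π) = 1.0320 × 1.0040 = 1.03613.

3.61%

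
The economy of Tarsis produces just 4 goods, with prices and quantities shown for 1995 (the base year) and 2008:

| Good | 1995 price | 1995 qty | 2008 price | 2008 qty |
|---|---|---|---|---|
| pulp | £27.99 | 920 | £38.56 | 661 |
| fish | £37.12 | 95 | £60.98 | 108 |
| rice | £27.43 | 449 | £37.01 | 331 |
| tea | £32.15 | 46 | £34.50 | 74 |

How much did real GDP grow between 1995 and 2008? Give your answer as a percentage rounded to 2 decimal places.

Real GDP 1995 = Nominal GDP 1995 = 27.99·920 + 37.12·95 + 27.43·449 + 32.15·46 = 43072.17.
Real GDP 2008 (at 1995 prices) = 27.99·661 + 37.12·108 + 27.43·331 + 32.15·74 = 33968.78.
Real growth = 33968.78/43072.17 − 1 = -0.2114.

-21.14%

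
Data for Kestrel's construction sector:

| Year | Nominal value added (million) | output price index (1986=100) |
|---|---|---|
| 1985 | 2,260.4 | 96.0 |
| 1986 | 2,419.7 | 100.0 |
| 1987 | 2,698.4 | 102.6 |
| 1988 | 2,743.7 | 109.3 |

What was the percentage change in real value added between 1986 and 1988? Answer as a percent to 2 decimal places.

3.74%

Real value added 1986 = 2419.7/1.000 = 2419.70.
Real value added 1988 = 2743.7/1.093 = 2510.25.
Change = 2510.25/2419.70 − 1 = 0.0374.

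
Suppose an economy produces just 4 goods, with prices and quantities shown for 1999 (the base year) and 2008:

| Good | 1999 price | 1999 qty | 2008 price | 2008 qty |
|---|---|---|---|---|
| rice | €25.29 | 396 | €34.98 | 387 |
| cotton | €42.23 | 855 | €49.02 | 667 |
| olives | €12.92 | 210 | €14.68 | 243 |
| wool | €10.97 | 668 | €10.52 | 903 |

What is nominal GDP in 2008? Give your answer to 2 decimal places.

€59300.40

Nominal GDP 2008 = Σ (p_2008 × q_2008) = 34.98·387 + 49.02·667 + 14.68·243 + 10.52·903 = 59300.40.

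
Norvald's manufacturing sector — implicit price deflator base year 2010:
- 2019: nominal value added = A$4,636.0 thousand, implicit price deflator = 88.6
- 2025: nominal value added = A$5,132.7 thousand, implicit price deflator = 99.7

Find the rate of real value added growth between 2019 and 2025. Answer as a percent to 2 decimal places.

-1.61%

Real value added 2019 = 4636.0 / 0.886 = 5232.51.
Real value added 2025 = 5132.7 / 0.997 = 5148.14.
Real growth = 5148.14 / 5232.51 − 1 = -0.0161.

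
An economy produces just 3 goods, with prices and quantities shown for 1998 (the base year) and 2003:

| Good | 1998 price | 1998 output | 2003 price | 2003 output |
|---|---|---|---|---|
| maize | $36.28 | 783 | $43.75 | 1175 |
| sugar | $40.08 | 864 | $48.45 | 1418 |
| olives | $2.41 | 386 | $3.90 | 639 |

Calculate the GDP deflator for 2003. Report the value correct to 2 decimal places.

121.38

Nominal GDP 2003 = 43.75·1175 + 48.45·1418 + 3.90·639 = 122600.45.
Real GDP 2003 (at 1998 prices) = 36.28·1175 + 40.08·1418 + 2.41·639 = 101002.43.
Deflator = Nominal/Real × 100 = 122600.45/101002.43 × 100 = 121.384.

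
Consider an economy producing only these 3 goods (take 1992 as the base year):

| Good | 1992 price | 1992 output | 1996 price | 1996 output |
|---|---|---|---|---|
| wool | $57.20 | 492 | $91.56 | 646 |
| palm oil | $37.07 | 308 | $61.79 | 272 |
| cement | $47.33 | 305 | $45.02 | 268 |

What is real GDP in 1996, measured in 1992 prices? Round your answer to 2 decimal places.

$59718.68

Real GDP 1996 = Σ (p_1992 × q_1996) = 57.20·646 + 37.07·272 + 47.33·268 = 59718.68.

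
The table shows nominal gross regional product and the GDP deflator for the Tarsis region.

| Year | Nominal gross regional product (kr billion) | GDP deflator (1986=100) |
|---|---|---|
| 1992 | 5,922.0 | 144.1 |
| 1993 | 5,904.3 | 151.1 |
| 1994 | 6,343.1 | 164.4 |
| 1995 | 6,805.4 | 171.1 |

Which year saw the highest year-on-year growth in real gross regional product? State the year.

1993: real = 5904.3/1.511 = 3907.54; growth vs 1992 (4109.65) = -4.92%.
1994: real = 6343.1/1.644 = 3858.33; growth vs 1993 (3907.54) = -1.26%.
1995: real = 6805.4/1.711 = 3977.44; growth vs 1994 (3858.33) = 3.09%.

1995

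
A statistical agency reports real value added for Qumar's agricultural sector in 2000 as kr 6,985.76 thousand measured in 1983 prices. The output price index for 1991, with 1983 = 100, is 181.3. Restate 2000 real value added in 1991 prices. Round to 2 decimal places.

kr 12,665.18 thousand

Real value added in 1991 prices = Real value added in 1983 prices × (P_1991/P_1983) = 6985.76 × 1.813 = 12665.18.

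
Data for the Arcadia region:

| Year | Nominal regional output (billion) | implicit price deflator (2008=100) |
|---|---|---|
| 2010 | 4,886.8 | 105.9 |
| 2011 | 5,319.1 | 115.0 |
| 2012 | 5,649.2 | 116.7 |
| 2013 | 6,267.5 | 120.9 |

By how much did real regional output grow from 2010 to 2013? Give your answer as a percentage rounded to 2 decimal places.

12.34%

Real regional output 2010 = 4886.8/1.059 = 4614.54.
Real regional output 2013 = 6267.5/1.209 = 5184.04.
Change = 5184.04/4614.54 − 1 = 0.1234.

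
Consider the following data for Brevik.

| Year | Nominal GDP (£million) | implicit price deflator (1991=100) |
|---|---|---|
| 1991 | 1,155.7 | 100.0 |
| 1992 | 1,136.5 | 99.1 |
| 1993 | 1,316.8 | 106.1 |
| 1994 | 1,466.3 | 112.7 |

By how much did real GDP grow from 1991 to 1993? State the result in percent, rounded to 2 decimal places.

7.39%

Real GDP 1991 = 1155.7/1.000 = 1155.70.
Real GDP 1993 = 1316.8/1.061 = 1241.09.
Change = 1241.09/1155.70 − 1 = 0.0739.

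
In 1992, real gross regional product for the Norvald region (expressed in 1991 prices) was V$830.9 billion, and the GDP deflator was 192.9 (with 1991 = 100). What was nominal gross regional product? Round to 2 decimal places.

V$1,602.81 billion

Nominal gross regional product = Real × (GDP deflator/100) = 830.9 × 1.929 = 1602.81.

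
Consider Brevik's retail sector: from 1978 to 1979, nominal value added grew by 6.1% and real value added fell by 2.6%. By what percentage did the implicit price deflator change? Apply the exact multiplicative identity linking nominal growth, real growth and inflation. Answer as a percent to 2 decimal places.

(1 + g_nom) = (1 + g_real)(1 + π), so π = 1.0610 / 0.9740 − 1 = 0.08932.

8.93%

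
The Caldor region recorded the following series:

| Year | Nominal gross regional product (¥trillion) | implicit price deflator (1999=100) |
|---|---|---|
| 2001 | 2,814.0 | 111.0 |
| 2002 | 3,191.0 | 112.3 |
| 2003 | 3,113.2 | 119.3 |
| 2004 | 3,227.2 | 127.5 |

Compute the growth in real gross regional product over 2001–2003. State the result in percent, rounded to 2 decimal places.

2.94%

Real gross regional product 2001 = 2814.0/1.110 = 2535.14.
Real gross regional product 2003 = 3113.2/1.193 = 2609.56.
Change = 2609.56/2535.14 − 1 = 0.0294.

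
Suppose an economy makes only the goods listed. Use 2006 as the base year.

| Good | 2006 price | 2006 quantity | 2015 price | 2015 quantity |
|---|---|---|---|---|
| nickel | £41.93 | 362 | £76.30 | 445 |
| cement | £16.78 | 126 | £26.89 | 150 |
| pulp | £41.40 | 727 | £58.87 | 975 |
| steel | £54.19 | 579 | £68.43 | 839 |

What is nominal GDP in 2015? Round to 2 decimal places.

Nominal GDP 2015 = Σ (p_2015 × q_2015) = 76.30·445 + 26.89·150 + 58.87·975 + 68.43·839 = 152798.02.

£152798.02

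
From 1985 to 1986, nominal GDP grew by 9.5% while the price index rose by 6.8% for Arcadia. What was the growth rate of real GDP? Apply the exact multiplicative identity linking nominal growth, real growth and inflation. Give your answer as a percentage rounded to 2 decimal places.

2.53%

(1 + g_nom) = (1 + g_real)(1 + π), so g_real = 1.0950 / 1.0680 − 1 = 0.02528.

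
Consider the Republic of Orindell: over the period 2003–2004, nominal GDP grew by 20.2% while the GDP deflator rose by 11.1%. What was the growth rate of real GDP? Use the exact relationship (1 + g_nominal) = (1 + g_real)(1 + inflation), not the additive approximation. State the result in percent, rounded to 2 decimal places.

(1 + g_nom) = (1 + g_real)(1 + π), so g_real = 1.2020 / 1.1110 − 1 = 0.08191.

8.19%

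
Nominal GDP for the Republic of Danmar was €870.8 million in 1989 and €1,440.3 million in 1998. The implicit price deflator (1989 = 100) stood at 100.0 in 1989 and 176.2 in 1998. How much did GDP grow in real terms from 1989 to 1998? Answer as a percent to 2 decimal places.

Deflate each year: 1989 → 870.8/1.000 = 870.80; 1998 → 1440.3/1.762 = 817.42.
So real GDP changed by 817.42/870.80 − 1 = -0.0613, i.e. -6.13%.

-6.13%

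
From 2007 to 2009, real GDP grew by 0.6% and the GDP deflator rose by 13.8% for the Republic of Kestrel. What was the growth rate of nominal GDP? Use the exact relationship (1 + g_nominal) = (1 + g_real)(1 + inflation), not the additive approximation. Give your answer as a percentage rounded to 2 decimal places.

(1 + g_nom) = (1 + g_real)(1 + π) = 1.0060 × 1.1380 = 1.14483.

14.48%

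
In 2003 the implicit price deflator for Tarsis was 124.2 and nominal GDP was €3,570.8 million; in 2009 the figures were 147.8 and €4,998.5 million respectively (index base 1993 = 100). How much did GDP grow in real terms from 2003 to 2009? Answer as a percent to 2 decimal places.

17.63%

Deflate each year: 2003 → 3570.8/1.242 = 2875.04; 2009 → 4998.5/1.478 = 3381.94.
So real GDP changed by 3381.94/2875.04 − 1 = 0.1763, i.e. 17.63%.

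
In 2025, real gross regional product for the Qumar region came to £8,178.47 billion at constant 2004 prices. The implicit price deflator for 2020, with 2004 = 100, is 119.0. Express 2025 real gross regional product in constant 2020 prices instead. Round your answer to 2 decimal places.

£9,732.38 billion

Real gross regional product in 2020 prices = Real gross regional product in 2004 prices × (P_2020/P_2004) = 8178.47 × 1.190 = 9732.38.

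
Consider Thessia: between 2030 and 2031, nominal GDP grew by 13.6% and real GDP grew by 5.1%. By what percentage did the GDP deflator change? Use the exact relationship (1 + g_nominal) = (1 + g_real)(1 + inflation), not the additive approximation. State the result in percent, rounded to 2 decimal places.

(1 + g_nom) = (1 + g_real)(1 + π), so π = 1.1360 / 1.0510 − 1 = 0.08088.

8.09%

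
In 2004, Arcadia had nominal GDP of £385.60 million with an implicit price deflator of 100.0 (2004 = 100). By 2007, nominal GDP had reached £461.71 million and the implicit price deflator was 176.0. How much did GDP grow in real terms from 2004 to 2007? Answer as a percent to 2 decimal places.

Deflate each year: 2004 → 385.60/1.000 = 385.60; 2007 → 461.71/1.760 = 262.34.
So real GDP changed by 262.34/385.60 − 1 = -0.3197, i.e. -31.97%.

-31.97%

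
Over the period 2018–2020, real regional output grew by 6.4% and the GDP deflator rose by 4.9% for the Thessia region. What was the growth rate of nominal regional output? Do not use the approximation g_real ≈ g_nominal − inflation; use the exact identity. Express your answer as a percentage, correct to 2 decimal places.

11.61%

(1 + g_nom) = (1 + g_real)(1 + π) = 1.0640 × 1.0490 = 1.11614.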